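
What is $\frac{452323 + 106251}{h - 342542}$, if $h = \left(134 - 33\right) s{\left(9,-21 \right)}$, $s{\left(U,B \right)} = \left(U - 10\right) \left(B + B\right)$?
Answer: $- \frac{279287}{169150} \approx -1.6511$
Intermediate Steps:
$s{\left(U,B \right)} = 2 B \left(-10 + U\right)$ ($s{\left(U,B \right)} = \left(-10 + U\right) 2 B = 2 B \left(-10 + U\right)$)
$h = 4242$ ($h = \left(134 - 33\right) 2 \left(-21\right) \left(-10 + 9\right) = \left(134 - 33\right) 2 \left(-21\right) \left(-1\right) = 101 \cdot 42 = 4242$)
$\frac{452323 + 106251}{h - 342542} = \frac{452323 + 106251}{4242 - 342542} = \frac{558574}{-338300} = 558574 \left(- \frac{1}{338300}\right) = - \frac{279287}{169150}$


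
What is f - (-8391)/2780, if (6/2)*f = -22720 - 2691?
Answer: -70617407/8340 ≈ -8467.3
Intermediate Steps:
f = -25411/3 (f = (-22720 - 2691)/3 = (1/3)*(-25411) = -25411/3 ≈ -8470.3)
f - (-8391)/2780 = -25411/3 - (-8391)/2780 = -25411/3 - 1*(-8391/2780) = -25411/3 + 8391/2780 = -70617407/8340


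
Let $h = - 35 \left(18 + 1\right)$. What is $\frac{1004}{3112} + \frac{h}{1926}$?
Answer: $- \frac{8486}{374607} \approx -0.022653$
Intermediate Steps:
$h = -665$ ($h = \left(-35\right) 19 = -665$)
$\frac{1004}{3112} + \frac{h}{1926} = \frac{1004}{3112} - \frac{665}{1926} = 1004 \cdot \frac{1}{3112} - \frac{665}{1926} = \frac{251}{778} - \frac{665}{1926} = - \frac{8486}{374607}$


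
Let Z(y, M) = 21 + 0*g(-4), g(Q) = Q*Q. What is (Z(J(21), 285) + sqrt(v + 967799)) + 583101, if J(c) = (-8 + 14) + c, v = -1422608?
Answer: 583122 + I*sqrt(454809) ≈ 5.8312e+5 + 674.4*I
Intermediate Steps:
g(Q) = Q**2
J(c) = 6 + c
Z(y, M) = 21 (Z(y, M) = 21 + 0*(-4)**2 = 21 + 0*16 = 21 + 0 = 21)
(Z(J(21), 285) + sqrt(v + 967799)) + 583101 = (21 + sqrt(-1422608 + 967799)) + 583101 = (21 + sqrt(-454809)) + 583101 = (21 + I*sqrt(454809)) + 583101 = 583122 + I*sqrt(454809)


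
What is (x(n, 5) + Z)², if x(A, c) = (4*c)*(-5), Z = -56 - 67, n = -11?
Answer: 49729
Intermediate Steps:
Z = -123
x(A, c) = -20*c
(x(n, 5) + Z)² = (-20*5 - 123)² = (-100 - 123)² = (-223)² = 49729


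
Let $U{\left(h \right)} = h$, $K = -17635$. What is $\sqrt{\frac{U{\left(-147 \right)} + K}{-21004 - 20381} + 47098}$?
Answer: $\frac{8 \sqrt{1260411544830}}{41385} \approx 217.02$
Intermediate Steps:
$\sqrt{\frac{U{\left(-147 \right)} + K}{-21004 - 20381} + 47098} = \sqrt{\frac{-147 - 17635}{-21004 - 20381} + 47098} = \sqrt{- \frac{17782}{-41385} + 47098} = \sqrt{\left(-17782\right) \left(- \frac{1}{41385}\right) + 47098} = \sqrt{\frac{17782}{41385} + 47098} = \sqrt{\frac{1949168512}{41385}} = \frac{8 \sqrt{1260411544830}}{41385}$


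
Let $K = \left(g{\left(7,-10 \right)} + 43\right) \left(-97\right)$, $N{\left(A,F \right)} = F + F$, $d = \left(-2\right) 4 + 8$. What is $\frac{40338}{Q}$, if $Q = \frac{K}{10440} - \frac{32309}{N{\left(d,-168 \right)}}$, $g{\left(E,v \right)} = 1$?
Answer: $\frac{5895802080}{13994663} \approx 421.29$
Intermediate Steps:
$d = 0$ ($d = -8 + 8 = 0$)
$N{\left(A,F \right)} = 2 F$
$K = -4268$ ($K = \left(1 + 43\right) \left(-97\right) = 44 \left(-97\right) = -4268$)
$Q = \frac{13994663}{146160}$ ($Q = - \frac{4268}{10440} - \frac{32309}{2 \left(-168\right)} = \left(-4268\right) \frac{1}{10440} - \frac{32309}{-336} = - \frac{1067}{2610} - - \frac{32309}{336} = - \frac{1067}{2610} + \frac{32309}{336} = \frac{13994663}{146160} \approx 95.749$)
$\frac{40338}{Q} = \frac{40338}{\frac{13994663}{146160}} = 40338 \cdot \frac{146160}{13994663} = \frac{5895802080}{13994663}$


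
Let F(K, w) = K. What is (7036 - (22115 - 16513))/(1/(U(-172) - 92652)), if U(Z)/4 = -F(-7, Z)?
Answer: -132822816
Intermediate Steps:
U(Z) = 28 (U(Z) = 4*(-1*(-7)) = 4*7 = 28)
(7036 - (22115 - 16513))/(1/(U(-172) - 92652)) = (7036 - (22115 - 16513))/(1/(28 - 92652)) = (7036 - 1*5602)/(1/(-92624)) = (7036 - 5602)/(-1/92624) = 1434*(-92624) = -132822816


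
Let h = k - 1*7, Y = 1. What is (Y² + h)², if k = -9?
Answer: 225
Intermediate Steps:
h = -16 (h = -9 - 1*7 = -9 - 7 = -16)
(Y² + h)² = (1² - 16)² = (1 - 16)² = (-15)² = 225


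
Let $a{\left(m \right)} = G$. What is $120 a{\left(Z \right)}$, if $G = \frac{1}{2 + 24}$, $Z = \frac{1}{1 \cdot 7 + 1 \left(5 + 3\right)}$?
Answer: $\frac{60}{13} \approx 4.6154$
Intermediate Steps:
$Z = \frac{1}{15}$ ($Z = \frac{1}{7 + 1 \cdot 8} = \frac{1}{7 + 8} = \frac{1}{15} \approx 0.066667$)
$G = \frac{1}{26} \approx 0.038462$
$a{\left(m \right)} = \frac{1}{26}$
$120 a{\left(Z \right)} = 120 \cdot \frac{1}{26} = \frac{60}{13}$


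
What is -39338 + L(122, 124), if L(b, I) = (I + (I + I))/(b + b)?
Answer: -2399525/61 ≈ -39337.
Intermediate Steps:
L(b, I) = 3*I/(2*b) (L(b, I) = (I + 2*I)/((2*b)) = (3*I)*(1/(2*b)) = 3*I/(2*b))
-39338 + L(122, 124) = -39338 + (3/2)*124/122 = -39338 + (3/2)*124*(1/122) = -39338 + 93/61 = -2399525/61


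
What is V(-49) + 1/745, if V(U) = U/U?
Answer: 746/745 ≈ 1.0013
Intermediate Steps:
V(U) = 1
V(-49) + 1/745 = 1 + 1/745 = 746/745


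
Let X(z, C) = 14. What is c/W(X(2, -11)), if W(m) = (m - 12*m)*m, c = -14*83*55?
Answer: 415/14 ≈ 29.643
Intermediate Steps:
c = -63910 (c = -1162*55 = -63910)
W(m) = -11*m**2 (W(m) = (-11*m)*m = -11*m**2)
c/W(X(2, -11)) = -63910/((-11*14**2)) = -63910/((-11*196)) = -63910/(-2156) = -63910*(-1/2156) = 415/14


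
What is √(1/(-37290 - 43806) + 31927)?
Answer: √52492467465534/40548 ≈ 178.68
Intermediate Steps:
√(1/(-37290 - 43806) + 31927) = √(1/(-81096) + 31927) = √(-1/81096 + 31927) = √(2589151991/81096) = √52492467465534/40548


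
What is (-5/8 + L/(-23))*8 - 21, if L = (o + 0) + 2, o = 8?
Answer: -678/23 ≈ -29.478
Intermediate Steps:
L = 10 (L = (8 + 0) + 2 = 8 + 2 = 10)
(-5/8 + L/(-23))*8 - 21 = (-5/8 + 10/(-23))*8 - 21 = (-5*⅛ + 10*(-1/23))*8 - 21 = (-5/8 - 10/23)*8 - 21 = -195/184*8 - 21 = -195/23 - 21 = -678/23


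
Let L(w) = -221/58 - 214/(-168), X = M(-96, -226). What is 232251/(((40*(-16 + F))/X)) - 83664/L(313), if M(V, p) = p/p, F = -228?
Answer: 1987706640111/60307040 ≈ 32960.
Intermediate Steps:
M(V, p) = 1
X = 1
L(w) = -6179/2436 (L(w) = -221*1/58 - 214*(-1/168) = -221/58 + 107/84 = -6179/2436)
232251/(((40*(-16 + F))/X)) - 83664/L(313) = 232251/(((40*(-16 - 228))/1)) - 83664/(-6179/2436) = 232251/(((40*(-244))*1)) - 83664*(-2436/6179) = 232251/((-9760*1)) + 203805504/6179 = 232251/(-9760) + 203805504/6179 = 232251*(-1/9760) + 203805504/6179 = -232251/9760 + 203805504/6179 = 1987706640111/60307040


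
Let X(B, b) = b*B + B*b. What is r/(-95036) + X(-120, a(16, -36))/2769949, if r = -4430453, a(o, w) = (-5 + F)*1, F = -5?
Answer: 12272356943297/263244873164 ≈ 46.620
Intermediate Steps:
a(o, w) = -10 (a(o, w) = (-5 - 5)*1 = -10*1 = -10)
X(B, b) = 2*B*b (X(B, b) = B*b + B*b = 2*B*b)
r/(-95036) + X(-120, a(16, -36))/2769949 = -4430453/(-95036) + (2*(-120)*(-10))/2769949 = -4430453*(-1/95036) + 2400*(1/2769949) = 4430453/95036 + 2400/2769949 = 12272356943297/263244873164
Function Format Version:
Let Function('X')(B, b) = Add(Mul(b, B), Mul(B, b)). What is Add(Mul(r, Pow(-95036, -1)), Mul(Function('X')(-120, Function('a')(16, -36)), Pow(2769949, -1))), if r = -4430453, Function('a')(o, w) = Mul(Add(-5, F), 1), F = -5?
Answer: Rational(12272356943297, 263244873164) ≈ 46.620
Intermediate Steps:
Function('a')(o, w) = -10 (Function('a')(o, w) = Mul(Add(-5, -5), 1) = Mul(-10, 1) = -10)
Function('X')(B, b) = Mul(2, B, b) (Function('X')(B, b) = Add(Mul(B, b), Mul(B, b)) = Mul(2, B, b))
Add(Mul(r, Pow(-95036, -1)), Mul(Function('X')(-120, Function('a')(16, -36)), Pow(2769949, -1))) = Add(Mul(-4430453, Pow(-95036, -1)), Mul(Mul(2, -120, -10), Pow(2769949, -1))) = Add(Mul(-4430453, Rational(-1, 95036)), Mul(2400, Rational(1, 2769949))) = Add(Rational(4430453, 95036), Rational(2400, 2769949)) = Rational(12272356943297, 263244873164)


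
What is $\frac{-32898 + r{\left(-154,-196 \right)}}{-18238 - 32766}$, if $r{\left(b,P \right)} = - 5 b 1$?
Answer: $\frac{8032}{12751} \approx 0.62991$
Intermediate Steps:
$r{\left(b,P \right)} = - 5 b$
$\frac{-32898 + r{\left(-154,-196 \right)}}{-18238 - 32766} = \frac{-32898 - -770}{-18238 - 32766} = \frac{-32898 + 770}{-51004} = \left(-32128\right) \left(- \frac{1}{51004}\right) = \frac{8032}{12751}$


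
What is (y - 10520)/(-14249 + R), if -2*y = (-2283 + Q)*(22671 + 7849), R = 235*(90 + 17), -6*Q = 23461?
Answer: 141745805/16344 ≈ 8672.7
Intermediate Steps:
Q = -23461/6 (Q = -1/6*23461 = -23461/6 ≈ -3910.2)
R = 25145 (R = 235*107 = 25145)
y = 283523170/3 (y = -(-2283 - 23461/6)*(22671 + 7849)/2 = -(-37159)*30520/12 = -1/2*(-567046340/3) = 283523170/3 ≈ 9.4508e+7)
(y - 10520)/(-14249 + R) = (283523170/3 - 10520)/(-14249 + 25145) = (283491610/3)/10896 = (283491610/3)*(1/10896) = 141745805/16344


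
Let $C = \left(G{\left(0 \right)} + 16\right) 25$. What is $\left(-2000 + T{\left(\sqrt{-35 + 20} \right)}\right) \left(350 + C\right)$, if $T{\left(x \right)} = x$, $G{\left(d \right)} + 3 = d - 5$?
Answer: $-1100000 + 550 i \sqrt{15} \approx -1.1 \cdot 10^{6} + 2130.1 i$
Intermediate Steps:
$G{\left(d \right)} = -8 + d$ ($G{\left(d \right)} = -3 + \left(d - 5\right) = -3 + \left(-5 + d\right) = -8 + d$)
$C = 200$ ($C = \left(\left(-8 + 0\right) + 16\right) 25 = \left(-8 + 16\right) 25 = 8 \cdot 25 = 200$)
$\left(-2000 + T{\left(\sqrt{-35 + 20} \right)}\right) \left(350 + C\right) = \left(-2000 + \sqrt{-35 + 20}\right) \left(350 + 200\right) = \left(-2000 + \sqrt{-15}\right) 550 = \left(-2000 + i \sqrt{15}\right) 550 = -1100000 + 550 i \sqrt{15}$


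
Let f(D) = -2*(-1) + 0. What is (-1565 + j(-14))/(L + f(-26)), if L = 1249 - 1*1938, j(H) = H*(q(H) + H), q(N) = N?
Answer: 391/229 ≈ 1.7074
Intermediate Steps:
j(H) = 2*H² (j(H) = H*(H + H) = H*(2*H) = 2*H²)
L = -689 (L = 1249 - 1938 = -689)
f(D) = 2 (f(D) = 2 + 0 = 2)
(-1565 + j(-14))/(L + f(-26)) = (-1565 + 2*(-14)²)/(-689 + 2) = (-1565 + 2*196)/(-687) = (-1565 + 392)*(-1/687) = -1173*(-1/687) = 391/229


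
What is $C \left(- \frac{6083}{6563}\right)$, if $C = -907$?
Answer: $\frac{5517281}{6563} \approx 840.66$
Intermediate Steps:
$C \left(- \frac{6083}{6563}\right) = - 907 \left(- \frac{6083}{6563}\right) = - 907 \left(\left(-6083\right) \frac{1}{6563}\right) = \left(-907\right) \left(- \frac{6083}{6563}\right) = \frac{5517281}{6563}$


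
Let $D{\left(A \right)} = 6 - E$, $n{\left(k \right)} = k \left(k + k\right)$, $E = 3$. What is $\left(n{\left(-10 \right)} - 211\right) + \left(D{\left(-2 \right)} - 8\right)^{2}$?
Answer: $14$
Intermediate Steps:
$n{\left(k \right)} = 2 k^{2}$ ($n{\left(k \right)} = k 2 k = 2 k^{2}$)
$D{\left(A \right)} = 3$ ($D{\left(A \right)} = 6 - 3 = 3$)
$\left(n{\left(-10 \right)} - 211\right) + \left(D{\left(-2 \right)} - 8\right)^{2} = \left(2 \left(-10\right)^{2} - 211\right) + \left(3 - 8\right)^{2} = \left(2 \cdot 100 - 211\right) + \left(-5\right)^{2} = \left(200 - 211\right) + 25 = -11 + 25 = 14$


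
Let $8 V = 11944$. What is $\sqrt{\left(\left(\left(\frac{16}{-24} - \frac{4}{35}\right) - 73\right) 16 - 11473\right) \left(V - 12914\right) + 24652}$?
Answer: $\frac{\sqrt{177061770865}}{35} \approx 12022.0$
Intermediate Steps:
$V = 1493$ ($V = \frac{1}{8} \cdot 11944 = 1493$)
$\sqrt{\left(\left(\left(\frac{16}{-24} - \frac{4}{35}\right) - 73\right) 16 - 11473\right) \left(V - 12914\right) + 24652} = \sqrt{\left(\left(\left(\frac{16}{-24} - \frac{4}{35}\right) - 73\right) 16 - 11473\right) \left(1493 - 12914\right) + 24652} = \sqrt{\left(\left(\left(16 \left(- \frac{1}{24}\right) - \frac{4}{35}\right) - 73\right) 16 - 11473\right) \left(-11421\right) + 24652} = \sqrt{\left(\left(\left(- \frac{2}{3} - \frac{4}{35}\right) - 73\right) 16 - 11473\right) \left(-11421\right) + 24652} = \sqrt{\left(\left(- \frac{82}{105} - 73\right) 16 - 11473\right) \left(-11421\right) + 24652} = \sqrt{\left(\left(- \frac{7747}{105}\right) 16 - 11473\right) \left(-11421\right) + 24652} = \sqrt{\left(- \frac{123952}{105} - 11473\right) \left(-11421\right) + 24652} = \sqrt{\left(- \frac{1328617}{105}\right) \left(-11421\right) + 24652} = \sqrt{\frac{5058044919}{35} + 24652} = \sqrt{\frac{5058907739}{35}} = \frac{\sqrt{177061770865}}{35}$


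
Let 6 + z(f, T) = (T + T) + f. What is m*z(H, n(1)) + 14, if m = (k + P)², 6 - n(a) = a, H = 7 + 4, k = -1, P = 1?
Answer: 14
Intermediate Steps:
H = 11
n(a) = 6 - a
z(f, T) = -6 + f + 2*T (z(f, T) = -6 + ((T + T) + f) = -6 + (2*T + f) = -6 + (f + 2*T) = -6 + f + 2*T)
m = 0 (m = (-1 + 1)² = 0² = 0)
m*z(H, n(1)) + 14 = 0*(-6 + 11 + 2*(6 - 1*1)) + 14 = 0*(-6 + 11 + 2*(6 - 1)) + 14 = 0*(-6 + 11 + 2*5) + 14 = 0*(-6 + 11 + 10) + 14 = 0*15 + 14 = 0 + 14 = 14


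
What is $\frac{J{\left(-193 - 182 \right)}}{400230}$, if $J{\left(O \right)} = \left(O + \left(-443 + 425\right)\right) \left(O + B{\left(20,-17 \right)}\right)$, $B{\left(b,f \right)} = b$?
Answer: $\frac{9301}{26682} \approx 0.34859$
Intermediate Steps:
$J{\left(O \right)} = \left(-18 + O\right) \left(20 + O\right)$ ($J{\left(O \right)} = \left(O + \left(-443 + 425\right)\right) \left(O + 20\right) = \left(O - 18\right) \left(20 + O\right) = \left(-18 + O\right) \left(20 + O\right)$)
$\frac{J{\left(-193 - 182 \right)}}{400230} = \frac{-360 + \left(-193 - 182\right)^{2} + 2 \left(-193 - 182\right)}{400230} = \left(-360 + \left(-375\right)^{2} + 2 \left(-375\right)\right) \frac{1}{400230} = \left(-360 + 140625 - 750\right) \frac{1}{400230} = 139515 \cdot \frac{1}{400230} = \frac{9301}{26682}$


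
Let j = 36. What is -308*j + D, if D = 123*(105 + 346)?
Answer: 44385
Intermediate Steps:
D = 55473 (D = 123*451 = 55473)
-308*j + D = -308*36 + 55473 = -11088 + 55473 = 44385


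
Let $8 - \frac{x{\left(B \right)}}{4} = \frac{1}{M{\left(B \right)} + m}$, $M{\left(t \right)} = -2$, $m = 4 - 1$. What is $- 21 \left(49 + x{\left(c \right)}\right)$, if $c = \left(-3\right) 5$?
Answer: $-1617$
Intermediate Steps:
$c = -15$
$m = 3$ ($m = 4 - 1 = 3$)
$x{\left(B \right)} = 28$ ($x{\left(B \right)} = 32 - \frac{4}{-2 + 3} = 32 - \frac{4}{1} = 32 - 4 = 28$)
$- 21 \left(49 + x{\left(c \right)}\right) = - 21 \left(49 + 28\right) = \left(-21\right) 77 = -1617$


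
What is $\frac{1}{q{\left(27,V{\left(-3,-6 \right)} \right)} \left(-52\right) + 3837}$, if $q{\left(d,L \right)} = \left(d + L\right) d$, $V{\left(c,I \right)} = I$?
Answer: $- \frac{1}{25647} \approx -3.8991 \cdot 10^{-5}$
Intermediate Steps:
$q{\left(d,L \right)} = d \left(L + d\right)$ ($q{\left(d,L \right)} = \left(L + d\right) d = d \left(L + d\right)$)
$\frac{1}{q{\left(27,V{\left(-3,-6 \right)} \right)} \left(-52\right) + 3837} = \frac{1}{27 \left(-6 + 27\right) \left(-52\right) + 3837} = \frac{1}{27 \cdot 21 \left(-52\right) + 3837} = \frac{1}{567 \left(-52\right) + 3837} = \frac{1}{-29484 + 3837} = \frac{1}{-25647} = - \frac{1}{25647}$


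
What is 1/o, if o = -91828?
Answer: -1/91828 ≈ -1.0890e-5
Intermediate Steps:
1/o = 1/(-91828) = -1/91828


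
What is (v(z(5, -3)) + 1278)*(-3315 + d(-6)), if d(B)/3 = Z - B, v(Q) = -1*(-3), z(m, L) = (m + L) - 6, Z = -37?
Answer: -4365648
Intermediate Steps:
z(m, L) = -6 + L + m (z(m, L) = (L + m) - 6 = -6 + L + m)
v(Q) = 3
d(B) = -111 - 3*B (d(B) = 3*(-37 - B) = -111 - 3*B)
(v(z(5, -3)) + 1278)*(-3315 + d(-6)) = (3 + 1278)*(-3315 + (-111 - 3*(-6))) = 1281*(-3315 + (-111 + 18)) = 1281*(-3315 - 93) = 1281*(-3408) = -4365648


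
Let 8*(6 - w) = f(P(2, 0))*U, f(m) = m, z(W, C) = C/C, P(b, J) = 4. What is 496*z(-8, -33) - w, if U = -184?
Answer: 398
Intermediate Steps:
z(W, C) = 1
w = 98 (w = 6 - (-184)/2 = 6 - ⅛*(-736) = 6 + 92 = 98)
496*z(-8, -33) - w = 496*1 - 1*98 = 496 - 98 = 398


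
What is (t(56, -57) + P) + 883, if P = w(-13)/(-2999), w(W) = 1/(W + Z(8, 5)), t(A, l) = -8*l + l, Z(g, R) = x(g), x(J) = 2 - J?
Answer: 73049643/56981 ≈ 1282.0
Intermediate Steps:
Z(g, R) = 2 - g
t(A, l) = -7*l
w(W) = 1/(-6 + W) (w(W) = 1/(W + (2 - 1*8)) = 1/(W + (2 - 8)) = 1/(W - 6) = 1/(-6 + W))
P = 1/56981 (P = 1/(-6 - 13*(-2999)) = -1/2999/(-19) = -1/19*(-1/2999) = 1/56981 ≈ 1.7550e-5)
(t(56, -57) + P) + 883 = (-7*(-57) + 1/56981) + 883 = (399 + 1/56981) + 883 = 22735420/56981 + 883 = 73049643/56981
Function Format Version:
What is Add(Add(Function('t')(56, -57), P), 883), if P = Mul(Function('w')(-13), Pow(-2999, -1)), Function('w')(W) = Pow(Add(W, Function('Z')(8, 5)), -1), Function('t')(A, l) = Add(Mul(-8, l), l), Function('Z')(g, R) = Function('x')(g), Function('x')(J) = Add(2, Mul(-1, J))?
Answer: Rational(73049643, 56981) ≈ 1282.0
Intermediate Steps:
Function('Z')(g, R) = Add(2, Mul(-1, g))
Function('t')(A, l) = Mul(-7, l)
Function('w')(W) = Pow(Add(-6, W), -1) (Function('w')(W) = Pow(Add(W, Add(2, Mul(-1, 8))), -1) = Pow(Add(W, Add(2, -8)), -1) = Pow(Add(W, -6), -1) = Pow(Add(-6, W), -1))
P = Rational(1, 56981) (P = Mul(Pow(Add(-6, -13), -1), Pow(-2999, -1)) = Mul(Pow(-19, -1), Rational(-1, 2999)) = Mul(Rational(-1, 19), Rational(-1, 2999)) = Rational(1, 56981) ≈ 1.7550e-5)
Add(Add(Function('t')(56, -57), P), 883) = Add(Add(Mul(-7, -57), Rational(1, 56981)), 883) = Add(Add(399, Rational(1, 56981)), 883) = Add(Rational(22735420, 56981), 883) = Rational(73049643, 56981)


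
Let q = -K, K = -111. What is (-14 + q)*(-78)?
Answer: -7566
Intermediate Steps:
q = 111 (q = -1*(-111) = 111)
(-14 + q)*(-78) = (-14 + 111)*(-78) = 97*(-78) = -7566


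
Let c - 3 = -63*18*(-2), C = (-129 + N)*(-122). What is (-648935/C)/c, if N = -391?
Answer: -129787/28814448 ≈ -0.0045042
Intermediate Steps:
C = 63440 (C = (-129 - 391)*(-122) = -520*(-122) = 63440)
c = 2271 (c = 3 - 63*18*(-2) = 3 - 1134*(-2) = 3 + 2268 = 2271)
(-648935/C)/c = -648935/63440/2271 = -648935*1/63440*(1/2271) = -129787/12688*1/2271 = -129787/28814448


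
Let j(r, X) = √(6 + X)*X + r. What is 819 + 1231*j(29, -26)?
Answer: 36518 - 64012*I*√5 ≈ 36518.0 - 1.4314e+5*I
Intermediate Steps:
j(r, X) = r + X*√(6 + X) (j(r, X) = X*√(6 + X) + r = r + X*√(6 + X))
819 + 1231*j(29, -26) = 819 + 1231*(29 - 26*√(6 - 26)) = 819 + 1231*(29 - 52*I*√5) = 819 + (35699 - 64012*I*√5) = 36518 - 64012*I*√5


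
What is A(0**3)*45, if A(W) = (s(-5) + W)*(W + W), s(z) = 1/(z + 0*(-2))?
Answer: 0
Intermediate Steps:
s(z) = 1/z (s(z) = 1/(z + 0) = 1/z)
A(W) = 2*W*(-1/5 + W) (A(W) = (1/(-5) + W)*(W + W) = (-1/5 + W)*(2*W) = 2*W*(-1/5 + W))
A(0**3)*45 = ((2/5)*0**3*(-1 + 5*0**3))*45 = ((2/5)*0*(-1 + 5*0))*45 = ((2/5)*0*(-1 + 0))*45 = ((2/5)*0*(-1))*45 = 0*45 = 0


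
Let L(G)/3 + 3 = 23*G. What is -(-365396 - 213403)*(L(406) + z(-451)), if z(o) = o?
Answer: 15948227646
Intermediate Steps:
L(G) = -9 + 69*G (L(G) = -9 + 3*(23*G) = -9 + 69*G)
-(-365396 - 213403)*(L(406) + z(-451)) = -(-365396 - 213403)*((-9 + 69*406) - 451) = -(-578799)*((-9 + 28014) - 451) = -(-578799)*(28005 - 451) = -(-578799)*27554 = -1*(-15948227646) = 15948227646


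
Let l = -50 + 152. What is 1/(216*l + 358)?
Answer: 1/22390 ≈ 4.4663e-5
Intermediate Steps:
l = 102
1/(216*l + 358) = 1/(216*102 + 358) = 1/(22032 + 358) = 1/22390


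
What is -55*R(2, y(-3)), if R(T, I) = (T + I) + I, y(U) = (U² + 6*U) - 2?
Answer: 1100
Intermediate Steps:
y(U) = -2 + U² + 6*U
R(T, I) = T + 2*I (R(T, I) = (I + T) + I = T + 2*I)
-55*R(2, y(-3)) = -55*(2 + 2*(-2 + (-3)² + 6*(-3))) = -55*(2 + 2*(-2 + 9 - 18)) = -55*(2 + 2*(-11)) = -55*(2 - 22) = -55*(-20) = 1100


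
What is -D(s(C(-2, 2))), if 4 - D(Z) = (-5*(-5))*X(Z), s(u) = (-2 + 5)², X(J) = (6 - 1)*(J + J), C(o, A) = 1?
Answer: 2246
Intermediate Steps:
X(J) = 10*J (X(J) = 5*(2*J) = 10*J)
s(u) = 9 (s(u) = 3² = 9)
D(Z) = 4 - 250*Z (D(Z) = 4 - (-5*(-5))*10*Z = 4 - 25*10*Z = 4 - 250*Z)
-D(s(C(-2, 2))) = -(4 - 250*9) = -(4 - 2250) = -1*(-2246) = 2246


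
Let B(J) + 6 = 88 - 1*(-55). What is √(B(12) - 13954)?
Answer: I*√13817 ≈ 117.55*I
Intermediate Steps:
B(J) = 137 (B(J) = -6 + (88 - 1*(-55)) = -6 + (88 + 55) = -6 + 143 = 137)
√(B(12) - 13954) = √(137 - 13954) = √(-13817) = I*√13817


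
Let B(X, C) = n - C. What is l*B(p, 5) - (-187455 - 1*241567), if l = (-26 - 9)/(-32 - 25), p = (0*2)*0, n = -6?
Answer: 24453869/57 ≈ 4.2902e+5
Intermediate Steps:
p = 0 (p = 0*0 = 0)
B(X, C) = -6 - C
l = 35/57 (l = -35/(-57) = -1/57*(-35) = 35/57 ≈ 0.61403)
l*B(p, 5) - (-187455 - 1*241567) = 35*(-6 - 1*5)/57 - (-187455 - 1*241567) = 35*(-6 - 5)/57 - (-187455 - 241567) = (35/57)*(-11) - 1*(-429022) = -385/57 + 429022 = 24453869/57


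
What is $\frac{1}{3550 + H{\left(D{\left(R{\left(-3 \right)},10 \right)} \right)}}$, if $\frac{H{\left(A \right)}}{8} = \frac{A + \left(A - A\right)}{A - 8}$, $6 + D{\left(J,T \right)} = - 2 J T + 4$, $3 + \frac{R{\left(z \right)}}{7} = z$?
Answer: $\frac{415}{1476602} \approx 0.00028105$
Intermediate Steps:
$R{\left(z \right)} = -21 + 7 z$
$D{\left(J,T \right)} = -2 - 2 J T$ ($D{\left(J,T \right)} = -6 + \left(- 2 J T + 4\right) = -6 - \left(-4 + 2 J T\right) = -2 - 2 J T$)
$H{\left(A \right)} = \frac{8 A}{-8 + A}$ ($H{\left(A \right)} = 8 \frac{A + \left(A - A\right)}{A - 8} = 8 \frac{A + 0}{-8 + A} = 8 \frac{A}{-8 + A} = \frac{8 A}{-8 + A}$)
$\frac{1}{3550 + H{\left(D{\left(R{\left(-3 \right)},10 \right)} \right)}} = \frac{1}{3550 + \frac{8 \left(-2 - 2 \left(-21 + 7 \left(-3\right)\right) 10\right)}{-8 - \left(2 + 2 \left(-21 + 7 \left(-3\right)\right) 10\right)}} = \frac{1}{3550 + \frac{8 \left(-2 - 2 \left(-21 - 21\right) 10\right)}{-8 - \left(2 + 2 \left(-21 - 21\right) 10\right)}} = \frac{1}{3550 + \frac{8 \left(-2 - \left(-84\right) 10\right)}{-8 - \left(2 - 840\right)}} = \frac{1}{3550 + \frac{8 \left(-2 + 840\right)}{-8 + \left(-2 + 840\right)}} = \frac{1}{3550 + 8 \cdot 838 \frac{1}{-8 + 838}} = \frac{1}{3550 + 8 \cdot 838 \cdot \frac{1}{830}} = \frac{1}{3550 + \frac{3352}{415}} = \frac{1}{\frac{1476602}{415}} = \frac{415}{1476602}$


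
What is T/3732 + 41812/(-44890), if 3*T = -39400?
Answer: -279599144/62823555 ≈ -4.4505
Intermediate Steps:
T = -39400/3 (T = (1/3)*(-39400) = -39400/3 ≈ -13133.)
T/3732 + 41812/(-44890) = -39400/3/3732 + 41812/(-44890) = -39400/3*1/3732 + 41812*(-1/44890) = -9850/2799 - 20906/22445 = -279599144/62823555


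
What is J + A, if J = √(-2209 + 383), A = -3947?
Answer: -3947 + I*√1826 ≈ -3947.0 + 42.732*I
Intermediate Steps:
J = I*√1826 (J = √(-1826) = I*√1826 ≈ 42.732*I)
J + A = I*√1826 - 3947 = -3947 + I*√1826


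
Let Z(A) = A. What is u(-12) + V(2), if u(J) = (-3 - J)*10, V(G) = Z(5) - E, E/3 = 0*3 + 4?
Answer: 83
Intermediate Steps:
E = 12 (E = 3*(0*3 + 4) = 3*(0 + 4) = 3*4 = 12)
V(G) = -7 (V(G) = 5 - 1*12 = 5 - 12 = -7)
u(J) = -30 - 10*J
u(-12) + V(2) = (-30 - 10*(-12)) - 7 = (-30 + 120) - 7 = 90 - 7 = 83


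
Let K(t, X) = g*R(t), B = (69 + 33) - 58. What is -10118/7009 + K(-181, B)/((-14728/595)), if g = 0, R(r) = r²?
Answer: -10118/7009 ≈ -1.4436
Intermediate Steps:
B = 44 (B = 102 - 58 = 44)
K(t, X) = 0 (K(t, X) = 0*t² = 0)
-10118/7009 + K(-181, B)/((-14728/595)) = -10118/7009 + 0/((-14728/595)) = -10118*1/7009 + 0/((-14728*1/595)) = -10118/7009 + 0/(-2104/85) = -10118/7009 + 0*(-85/2104) = -10118/7009 + 0 = -10118/7009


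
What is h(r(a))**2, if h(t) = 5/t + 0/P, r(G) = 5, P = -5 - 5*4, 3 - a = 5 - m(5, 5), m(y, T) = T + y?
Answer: 1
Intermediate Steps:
a = 8 (a = 3 - (5 - (5 + 5)) = 3 - (5 - 1*10) = 3 - (5 - 10) = 3 - 1*(-5) = 3 + 5 = 8)
P = -25 (P = -5 - 20 = -25)
h(t) = 5/t (h(t) = 5/t + 0/(-25) = 5/t + 0*(-1/25) = 5/t + 0 = 5/t)
h(r(a))**2 = (5/5)**2 = (5*(1/5))**2 = 1**2 = 1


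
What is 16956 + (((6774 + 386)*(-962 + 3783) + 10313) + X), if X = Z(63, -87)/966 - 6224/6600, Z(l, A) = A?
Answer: 5372938069409/265650 ≈ 2.0226e+7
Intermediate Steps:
X = -274441/265650 (X = -87/966 - 6224/6600 = -87*1/966 - 6224*1/6600 = -29/322 - 778/825 = -274441/265650 ≈ -1.0331)
16956 + (((6774 + 386)*(-962 + 3783) + 10313) + X) = 16956 + (((6774 + 386)*(-962 + 3783) + 10313) - 274441/265650) = 16956 + ((7160*2821 + 10313) - 274441/265650) = 16956 + ((20198360 + 10313) - 274441/265650) = 16956 + (20208673 - 274441/265650) = 16956 + 5368433708009/265650 = 5372938069409/265650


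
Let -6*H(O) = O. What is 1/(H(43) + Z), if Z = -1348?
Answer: -6/8131 ≈ -0.00073792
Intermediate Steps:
H(O) = -O/6
1/(H(43) + Z) = 1/(-⅙*43 - 1348) = 1/(-43/6 - 1348) = 1/(-8131/6) = -6/8131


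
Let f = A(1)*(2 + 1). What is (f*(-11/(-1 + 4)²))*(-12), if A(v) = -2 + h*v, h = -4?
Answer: -264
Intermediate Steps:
A(v) = -2 - 4*v
f = -18 (f = (-2 - 4*1)*(2 + 1) = (-2 - 4)*3 = -6*3 = -18)
(f*(-11/(-1 + 4)²))*(-12) = -(-198)/((-1 + 4)²)*(-12) = -(-198)/(3²)*(-12) = -(-198)/9*(-12) = -18*(-11/9)*(-12) = 22*(-12) = -264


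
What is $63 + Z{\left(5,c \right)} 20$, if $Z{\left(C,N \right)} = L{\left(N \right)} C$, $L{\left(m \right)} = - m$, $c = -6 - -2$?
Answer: $463$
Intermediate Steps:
$c = -4$ ($c = -6 + 2 = -4$)
$Z{\left(C,N \right)} = - C N$ ($Z{\left(C,N \right)} = - N C = - C N$)
$63 + Z{\left(5,c \right)} 20 = 63 + \left(-1\right) 5 \left(-4\right) 20 = 63 + 20 \cdot 20 = 63 + 400 = 463$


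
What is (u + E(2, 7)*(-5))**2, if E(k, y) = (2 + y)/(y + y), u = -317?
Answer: 20097289/196 ≈ 1.0254e+5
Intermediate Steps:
E(k, y) = (2 + y)/(2*y) (E(k, y) = (2 + y)/((2*y)) = (2 + y)*(1/(2*y)) = (2 + y)/(2*y))
(u + E(2, 7)*(-5))**2 = (-317 + ((1/2)*(2 + 7)/7)*(-5))**2 = (-317 + ((1/2)*(1/7)*9)*(-5))**2 = (-317 + (9/14)*(-5))**2 = (-317 - 45/14)**2 = (-4483/14)**2 = 20097289/196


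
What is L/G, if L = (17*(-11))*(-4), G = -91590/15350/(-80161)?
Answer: 92039256980/9159 ≈ 1.0049e+7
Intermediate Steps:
G = 9159/123047135 (G = -91590*1/15350*(-1/80161) = -9159/1535*(-1/80161) = 9159/123047135 ≈ 7.4435e-5)
L = 748 (L = -187*(-4) = 748)
L/G = 748/(9159/123047135) = 748*(123047135/9159) = 92039256980/9159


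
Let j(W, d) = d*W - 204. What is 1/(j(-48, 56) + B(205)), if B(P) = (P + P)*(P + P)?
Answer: 1/165208 ≈ 6.0530e-6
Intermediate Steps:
B(P) = 4*P² (B(P) = (2*P)*(2*P) = 4*P²)
j(W, d) = -204 + W*d (j(W, d) = W*d - 204 = -204 + W*d)
1/(j(-48, 56) + B(205)) = 1/((-204 - 48*56) + 4*205²) = 1/((-204 - 2688) + 4*42025) = 1/(-2892 + 168100) = 1/165208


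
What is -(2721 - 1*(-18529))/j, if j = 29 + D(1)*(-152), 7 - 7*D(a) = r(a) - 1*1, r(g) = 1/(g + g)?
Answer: 148750/937 ≈ 158.75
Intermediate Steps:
r(g) = 1/(2*g)
D(a) = 8/7 - 1/(14*a) (D(a) = 1 - (1/(2*a) - 1*1)/7 = 1 - (1/(2*a) - 1)/7 = 1 - (-1 + 1/(2*a))/7 = 1 + (⅐ - 1/(14*a)) = 8/7 - 1/(14*a))
j = -937/7 (j = 29 + ((1/14)*(-1 + 16*1)/1)*(-152) = 29 + ((1/14)*1*(-1 + 16))*(-152) = 29 + ((1/14)*1*15)*(-152) = 29 + (15/14)*(-152) = 29 - 1140/7 = -937/7 ≈ -133.86)
-(2721 - 1*(-18529))/j = -(2721 - 1*(-18529))/(-937/7) = -(2721 + 18529)*(-7)/937 = -21250*(-7)/937 = -1*(-148750/937) = 148750/937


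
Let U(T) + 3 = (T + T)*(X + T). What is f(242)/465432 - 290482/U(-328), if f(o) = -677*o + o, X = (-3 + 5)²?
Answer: -214608113/124903261 ≈ -1.7182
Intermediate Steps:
X = 4 (X = 2² = 4)
f(o) = -676*o
U(T) = -3 + 2*T*(4 + T) (U(T) = -3 + (T + T)*(4 + T) = -3 + (2*T)*(4 + T) = -3 + 2*T*(4 + T))
f(242)/465432 - 290482/U(-328) = -676*242/465432 - 290482/(-3 + 2*(-328)² + 8*(-328)) = -163592*1/465432 - 290482/(-3 + 2*107584 - 2624) = -1859/5289 - 290482/(-3 + 215168 - 2624) = -1859/5289 - 290482/212541 = -214608113/124903261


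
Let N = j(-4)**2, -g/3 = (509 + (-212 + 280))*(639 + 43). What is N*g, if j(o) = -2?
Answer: -4722168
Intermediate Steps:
g = -1180542 (g = -3*(509 + (-212 + 280))*(639 + 43) = -3*(509 + 68)*682 = -1731*682 = -3*393514 = -1180542)
N = 4 (N = (-2)**2 = 4)
N*g = 4*(-1180542) = -4722168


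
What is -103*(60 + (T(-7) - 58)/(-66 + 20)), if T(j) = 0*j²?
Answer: -145127/23 ≈ -6309.9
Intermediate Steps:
T(j) = 0
-103*(60 + (T(-7) - 58)/(-66 + 20)) = -103*(60 + (0 - 58)/(-66 + 20)) = -103*(60 - 58/(-46)) = -103*(60 - 58*(-1/46)) = -103*(60 + 29/23) = -103*1409/23 = -145127/23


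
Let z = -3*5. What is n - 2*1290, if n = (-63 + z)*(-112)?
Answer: 6156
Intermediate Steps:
z = -15
n = 8736 (n = (-63 - 15)*(-112) = -78*(-112) = 8736)
n - 2*1290 = 8736 - 2*1290 = 8736 - 1*2580 = 8736 - 2580 = 6156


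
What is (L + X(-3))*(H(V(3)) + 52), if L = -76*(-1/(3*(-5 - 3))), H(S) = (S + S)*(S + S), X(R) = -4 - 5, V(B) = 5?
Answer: -5548/3 ≈ -1849.3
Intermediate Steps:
X(R) = -9
H(S) = 4*S**2 (H(S) = (2*S)*(2*S) = 4*S**2)
L = -19/6 (L = -76/((-8*(-3))) = -76/24 = -76*1/24 = -19/6 ≈ -3.1667)
(L + X(-3))*(H(V(3)) + 52) = (-19/6 - 9)*(4*5**2 + 52) = -73*(4*25 + 52)/6 = -73*(100 + 52)/6 = -73/6*152 = -5548/3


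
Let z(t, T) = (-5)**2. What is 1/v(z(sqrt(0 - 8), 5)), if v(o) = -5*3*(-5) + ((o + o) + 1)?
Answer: 1/126 ≈ 0.0079365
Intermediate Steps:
z(t, T) = 25
v(o) = 76 + 2*o (v(o) = -15*(-5) + (2*o + 1) = 75 + (1 + 2*o) = 76 + 2*o)
1/v(z(sqrt(0 - 8), 5)) = 1/(76 + 2*25) = 1/(76 + 50) = 1/126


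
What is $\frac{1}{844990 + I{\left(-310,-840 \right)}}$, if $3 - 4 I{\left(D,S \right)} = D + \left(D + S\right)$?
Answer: $\frac{4}{3381423} \approx 1.1829 \cdot 10^{-6}$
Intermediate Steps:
$I{\left(D,S \right)} = \frac{3}{4} - \frac{D}{2} - \frac{S}{4}$ ($I{\left(D,S \right)} = \frac{3}{4} - \frac{D + \left(D + S\right)}{4} = \frac{3}{4} - \frac{S + 2 D}{4} = \frac{3}{4} - \left(\frac{D}{2} + \frac{S}{4}\right) = \frac{3}{4} - \frac{D}{2} - \frac{S}{4}$)
$\frac{1}{844990 + I{\left(-310,-840 \right)}} = \frac{1}{844990 - - \frac{1463}{4}} = \frac{1}{844990 + \left(\frac{3}{4} + 155 + 210\right)} = \frac{1}{844990 + \frac{1463}{4}} = \frac{1}{\frac{3381423}{4}} = \frac{4}{3381423}$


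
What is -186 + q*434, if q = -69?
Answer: -30132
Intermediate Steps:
-186 + q*434 = -186 - 69*434 = -186 - 29946 = -30132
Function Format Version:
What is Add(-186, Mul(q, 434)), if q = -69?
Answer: -30132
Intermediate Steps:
Add(-186, Mul(q, 434)) = Add(-186, Mul(-69, 434)) = Add(-186, -29946) = -30132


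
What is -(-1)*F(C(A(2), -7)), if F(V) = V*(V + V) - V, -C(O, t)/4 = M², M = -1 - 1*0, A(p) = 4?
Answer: 36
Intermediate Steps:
M = -1 (M = -1 + 0 = -1)
C(O, t) = -4 (C(O, t) = -4*(-1)² = -4*1 = -4)
F(V) = -V + 2*V² (F(V) = V*(2*V) - V = 2*V² - V = -V + 2*V²)
-(-1)*F(C(A(2), -7)) = -(-1)*(-4*(-1 + 2*(-4))) = -(-1)*(-4*(-1 - 8)) = -(-1)*(-4*(-9)) = -(-1)*36 = -1*(-36) = 36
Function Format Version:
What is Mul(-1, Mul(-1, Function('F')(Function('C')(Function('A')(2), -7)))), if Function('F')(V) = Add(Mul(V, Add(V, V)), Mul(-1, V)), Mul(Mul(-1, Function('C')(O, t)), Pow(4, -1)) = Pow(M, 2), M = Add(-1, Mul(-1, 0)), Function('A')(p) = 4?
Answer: 36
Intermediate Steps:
M = -1 (M = Add(-1, 0) = -1)
Function('C')(O, t) = -4 (Function('C')(O, t) = Mul(-4, Pow(-1, 2)) = Mul(-4, 1) = -4)
Function('F')(V) = Add(Mul(-1, V), Mul(2, Pow(V, 2))) (Function('F')(V) = Add(Mul(V, Mul(2, V)), Mul(-1, V)) = Add(Mul(2, Pow(V, 2)), Mul(-1, V)) = Add(Mul(-1, V), Mul(2, Pow(V, 2))))
Mul(-1, Mul(-1, Function('F')(Function('C')(Function('A')(2), -7)))) = Mul(-1, Mul(-1, Mul(-4, Add(-1, Mul(2, -4))))) = Mul(-1, Mul(-1, Mul(-4, Add(-1, -8)))) = Mul(-1, Mul(-1, Mul(-4, -9))) = Mul(-1, Mul(-1, 36)) = Mul(-1, -36) = 36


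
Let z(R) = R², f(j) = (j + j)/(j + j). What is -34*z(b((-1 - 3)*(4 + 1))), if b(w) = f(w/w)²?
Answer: -34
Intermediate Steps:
f(j) = 1 (f(j) = (2*j)/((2*j)) = (2*j)*(1/(2*j)) = 1)
b(w) = 1 (b(w) = 1² = 1)
-34*z(b((-1 - 3)*(4 + 1))) = -34*1² = -34*1 = -34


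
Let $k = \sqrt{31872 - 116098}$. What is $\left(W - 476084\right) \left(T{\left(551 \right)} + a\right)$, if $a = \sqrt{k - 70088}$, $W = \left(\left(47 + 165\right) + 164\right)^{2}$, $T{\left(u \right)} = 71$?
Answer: $-23764268 - 334708 \sqrt{-70088 + i \sqrt{84226}} \approx -2.3948 \cdot 10^{7} - 8.8611 \cdot 10^{7} i$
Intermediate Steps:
$k = i \sqrt{84226}$ ($k = \sqrt{-84226} = i \sqrt{84226} \approx 290.22 i$)
$W = 141376$ ($W = \left(212 + 164\right)^{2} = 376^{2} = 141376$)
$a = \sqrt{-70088 + i \sqrt{84226}}$ ($a = \sqrt{i \sqrt{84226} - 70088} = \sqrt{-70088 + i \sqrt{84226}} \approx 0.5481 + 264.74 i$)
$\left(W - 476084\right) \left(T{\left(551 \right)} + a\right) = \left(141376 - 476084\right) \left(71 + \sqrt{-70088 + i \sqrt{84226}}\right) = - 334708 \left(71 + \sqrt{-70088 + i \sqrt{84226}}\right) = -23764268 - 334708 \sqrt{-70088 + i \sqrt{84226}}$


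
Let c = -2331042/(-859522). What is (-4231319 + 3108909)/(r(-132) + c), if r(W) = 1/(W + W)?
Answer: -127345163618640/307267783 ≈ -4.1444e+5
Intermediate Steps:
c = 1165521/429761 (c = -2331042*(-1/859522) = 1165521/429761 ≈ 2.7120)
r(W) = 1/(2*W)
(-4231319 + 3108909)/(r(-132) + c) = (-4231319 + 3108909)/((½)/(-132) + 1165521/429761) = -1122410/((½)*(-1/132) + 1165521/429761) = -1122410/(-1/264 + 1165521/429761) = -1122410/307267783/113456904 = -1122410*113456904/307267783 = -127345163618640/307267783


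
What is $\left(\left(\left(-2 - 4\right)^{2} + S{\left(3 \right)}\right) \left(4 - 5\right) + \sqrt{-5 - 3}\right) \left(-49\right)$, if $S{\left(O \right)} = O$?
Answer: $1911 - 98 i \sqrt{2} \approx 1911.0 - 138.59 i$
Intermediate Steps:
$\left(\left(\left(-2 - 4\right)^{2} + S{\left(3 \right)}\right) \left(4 - 5\right) + \sqrt{-5 - 3}\right) \left(-49\right) = \left(\left(\left(-2 - 4\right)^{2} + 3\right) \left(4 - 5\right) + \sqrt{-5 - 3}\right) \left(-49\right) = \left(\left(\left(-6\right)^{2} + 3\right) \left(-1\right) + \sqrt{-8}\right) \left(-49\right) = \left(\left(36 + 3\right) \left(-1\right) + 2 i \sqrt{2}\right) \left(-49\right) = \left(39 \left(-1\right) + 2 i \sqrt{2}\right) \left(-49\right) = \left(-39 + 2 i \sqrt{2}\right) \left(-49\right) = 1911 - 98 i \sqrt{2}$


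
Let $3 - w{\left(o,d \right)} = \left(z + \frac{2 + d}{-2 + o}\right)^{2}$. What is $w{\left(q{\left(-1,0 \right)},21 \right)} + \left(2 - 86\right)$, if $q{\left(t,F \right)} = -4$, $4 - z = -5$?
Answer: $- \frac{3877}{36} \approx -107.69$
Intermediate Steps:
$z = 9$ ($z = 4 - -5 = 4 + 5 = 9$)
$w{\left(o,d \right)} = 3 - \left(9 + \frac{2 + d}{-2 + o}\right)^{2}$
$w{\left(q{\left(-1,0 \right)},21 \right)} + \left(2 - 86\right) = \left(3 - \frac{\left(-16 + 21 + 9 \left(-4\right)\right)^{2}}{\left(-2 - 4\right)^{2}}\right) + \left(2 - 86\right) = \left(3 - \frac{\left(-16 + 21 - 36\right)^{2}}{36}\right) + \left(2 - 86\right) = \left(3 - \frac{\left(-31\right)^{2}}{36}\right) - 84 = \left(3 - \frac{1}{36} \cdot 961\right) - 84 = \left(3 - \frac{961}{36}\right) - 84 = - \frac{853}{36} - 84 = - \frac{3877}{36}$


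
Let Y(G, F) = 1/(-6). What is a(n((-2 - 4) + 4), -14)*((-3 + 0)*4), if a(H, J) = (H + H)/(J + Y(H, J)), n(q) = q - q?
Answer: 0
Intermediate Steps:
n(q) = 0
Y(G, F) = -⅙
a(H, J) = 2*H/(-⅙ + J) (a(H, J) = (H + H)/(J - ⅙) = (2*H)/(-⅙ + J) = 2*H/(-⅙ + J))
a(n((-2 - 4) + 4), -14)*((-3 + 0)*4) = (12*0/(-1 + 6*(-14)))*((-3 + 0)*4) = (12*0/(-1 - 84))*(-3*4) = (12*0/(-85))*(-12) = (12*0*(-1/85))*(-12) = 0*(-12) = 0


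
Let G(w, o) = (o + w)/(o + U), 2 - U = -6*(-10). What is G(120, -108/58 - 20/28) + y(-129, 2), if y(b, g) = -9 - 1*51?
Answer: -761657/12297 ≈ -61.938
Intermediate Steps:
U = -58 (U = 2 - (-6)*(-10) = 2 - 1*60 = 2 - 60 = -58)
y(b, g) = -60 (y(b, g) = -9 - 51 = -60)
G(w, o) = (o + w)/(-58 + o) (G(w, o) = (o + w)/(o - 58) = (o + w)/(-58 + o))
G(120, -108/58 - 20/28) + y(-129, 2) = ((-108/58 - 20/28) + 120)/(-58 + (-108/58 - 20/28)) - 60 = ((-108*1/58 - 20*1/28) + 120)/(-58 + (-108*1/58 - 20*1/28)) - 60 = ((-54/29 - 5/7) + 120)/(-58 + (-54/29 - 5/7)) - 60 = (-523/203 + 120)/(-58 - 523/203) - 60 = (23837/203)/(-12297/203) - 60 = -203/12297*23837/203 - 60 = -23837/12297 - 60 = -761657/12297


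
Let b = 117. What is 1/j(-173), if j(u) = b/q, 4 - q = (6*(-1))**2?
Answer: -32/117 ≈ -0.27350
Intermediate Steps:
q = -32 (q = 4 - (6*(-1))**2 = 4 - 1*(-6)**2 = 4 - 1*36 = 4 - 36 = -32)
j(u) = -117/32 (j(u) = 117/(-32) = 117*(-1/32) = -117/32)
1/j(-173) = 1/(-117/32) = -32/117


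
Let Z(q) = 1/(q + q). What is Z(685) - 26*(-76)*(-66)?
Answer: -178669919/1370 ≈ -1.3042e+5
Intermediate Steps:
Z(q) = 1/(2*q)
Z(685) - 26*(-76)*(-66) = (1/2)/685 - 26*(-76)*(-66) = (1/2)*(1/685) + 1976*(-66) = 1/1370 - 130416 = -178669919/1370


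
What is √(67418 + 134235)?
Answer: √201653 ≈ 449.06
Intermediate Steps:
√(67418 + 134235) = √201653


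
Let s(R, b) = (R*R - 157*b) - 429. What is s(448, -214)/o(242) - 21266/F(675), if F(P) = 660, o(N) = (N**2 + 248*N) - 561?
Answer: -107065267/3540570 ≈ -30.240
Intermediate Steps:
o(N) = -561 + N**2 + 248*N
s(R, b) = -429 + R**2 - 157*b (s(R, b) = (R**2 - 157*b) - 429 = -429 + R**2 - 157*b)
s(448, -214)/o(242) - 21266/F(675) = (-429 + 448**2 - 157*(-214))/(-561 + 242**2 + 248*242) - 21266/660 = (-429 + 200704 + 33598)/(-561 + 58564 + 60016) - 21266*1/660 = 233873/118019 - 10633/330 = -107065267/3540570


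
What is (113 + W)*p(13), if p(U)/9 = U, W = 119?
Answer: 27144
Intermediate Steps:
p(U) = 9*U
(113 + W)*p(13) = (113 + 119)*(9*13) = 232*117 = 27144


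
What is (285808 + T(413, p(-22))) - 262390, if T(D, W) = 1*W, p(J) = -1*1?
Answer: 23417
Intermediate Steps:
p(J) = -1
T(D, W) = W
(285808 + T(413, p(-22))) - 262390 = (285808 - 1) - 262390 = 285807 - 262390 = 23417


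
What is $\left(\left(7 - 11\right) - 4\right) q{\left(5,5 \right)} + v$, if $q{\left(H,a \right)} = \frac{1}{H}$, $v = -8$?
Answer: $- \frac{48}{5} \approx -9.6$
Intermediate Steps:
$\left(\left(7 - 11\right) - 4\right) q{\left(5,5 \right)} + v = \frac{\left(7 - 11\right) - 4}{5} - 8 = \left(-4 - 4\right) \frac{1}{5} - 8 = \left(-8\right) \frac{1}{5} - 8 = - \frac{8}{5} - 8 = - \frac{48}{5}$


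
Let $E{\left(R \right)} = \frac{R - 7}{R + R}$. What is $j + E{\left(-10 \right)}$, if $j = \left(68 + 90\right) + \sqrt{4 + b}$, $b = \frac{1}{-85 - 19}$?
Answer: $\frac{3177}{20} + \frac{\sqrt{10790}}{52} \approx 160.85$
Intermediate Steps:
$b = - \frac{1}{104}$ ($b = \frac{1}{-104} = - \frac{1}{104} \approx -0.0096154$)
$E{\left(R \right)} = \frac{-7 + R}{2 R}$
$j = 158 + \frac{\sqrt{10790}}{52}$ ($j = \left(68 + 90\right) + \sqrt{4 - \frac{1}{104}} = 158 + \sqrt{\frac{415}{104}} = 158 + \frac{\sqrt{10790}}{52} \approx 160.0$)
$j + E{\left(-10 \right)} = \left(158 + \frac{\sqrt{10790}}{52}\right) + \frac{-7 - 10}{2 \left(-10\right)} = \left(158 + \frac{\sqrt{10790}}{52}\right) + \frac{1}{2} \left(- \frac{1}{10}\right) \left(-17\right) = \left(158 + \frac{\sqrt{10790}}{52}\right) + \frac{17}{20} = \frac{3177}{20} + \frac{\sqrt{10790}}{52}$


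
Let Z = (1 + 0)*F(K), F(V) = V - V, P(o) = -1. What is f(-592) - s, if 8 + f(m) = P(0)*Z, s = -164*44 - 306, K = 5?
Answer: 7514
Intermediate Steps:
F(V) = 0
Z = 0 (Z = (1 + 0)*0 = 1*0 = 0)
s = -7522 (s = -7216 - 306 = -7522)
f(m) = -8 (f(m) = -8 - 1*0 = -8 + 0 = -8)
f(-592) - s = -8 - 1*(-7522) = -8 + 7522 = 7514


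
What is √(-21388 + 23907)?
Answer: √2519 ≈ 50.190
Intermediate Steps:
√(-21388 + 23907) = √2519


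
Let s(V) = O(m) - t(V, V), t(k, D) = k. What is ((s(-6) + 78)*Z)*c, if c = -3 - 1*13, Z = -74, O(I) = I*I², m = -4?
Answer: 23680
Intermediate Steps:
O(I) = I³
s(V) = -64 - V (s(V) = (-4)³ - V = -64 - V)
c = -16 (c = -3 - 13 = -16)
((s(-6) + 78)*Z)*c = (((-64 - 1*(-6)) + 78)*(-74))*(-16) = (((-64 + 6) + 78)*(-74))*(-16) = ((-58 + 78)*(-74))*(-16) = (20*(-74))*(-16) = -1480*(-16) = 23680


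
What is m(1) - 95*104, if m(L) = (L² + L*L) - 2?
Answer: -9880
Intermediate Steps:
m(L) = -2 + 2*L² (m(L) = (L² + L²) - 2 = 2*L² - 2 = -2 + 2*L²)
m(1) - 95*104 = (-2 + 2*1²) - 95*104 = (-2 + 2*1) - 9880 = (-2 + 2) - 9880 = 0 - 9880 = -9880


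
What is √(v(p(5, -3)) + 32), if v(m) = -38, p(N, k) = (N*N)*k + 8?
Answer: I*√6 ≈ 2.4495*I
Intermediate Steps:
p(N, k) = 8 + k*N² (p(N, k) = N²*k + 8 = k*N² + 8 = 8 + k*N²)
√(v(p(5, -3)) + 32) = √(-38 + 32) = √(-6) = I*√6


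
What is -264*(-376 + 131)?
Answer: 64680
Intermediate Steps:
-264*(-376 + 131) = -264*(-245) = 64680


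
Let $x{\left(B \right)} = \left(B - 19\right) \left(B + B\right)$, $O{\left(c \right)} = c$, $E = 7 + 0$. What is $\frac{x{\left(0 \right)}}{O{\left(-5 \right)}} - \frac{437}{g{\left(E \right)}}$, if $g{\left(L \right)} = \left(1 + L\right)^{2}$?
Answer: $- \frac{437}{64} \approx -6.8281$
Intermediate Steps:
$E = 7$
$x{\left(B \right)} = 2 B \left(-19 + B\right)$ ($x{\left(B \right)} = \left(-19 + B\right) 2 B = 2 B \left(-19 + B\right)$)
$\frac{x{\left(0 \right)}}{O{\left(-5 \right)}} - \frac{437}{g{\left(E \right)}} = \frac{2 \cdot 0 \left(-19 + 0\right)}{-5} - \frac{437}{\left(1 + 7\right)^{2}} = 2 \cdot 0 \left(-19\right) \left(- \frac{1}{5}\right) - \frac{437}{8^{2}} = 0 \left(- \frac{1}{5}\right) - \frac{437}{64} = 0 - \frac{437}{64} = - \frac{437}{64}$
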